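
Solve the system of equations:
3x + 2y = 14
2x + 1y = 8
x = 2, y = 4

Use elimination (row reduction):
Equation 1: 3x + 2y = 14.
Equation 2: 2x + 1y = 8.
Multiply Eq1 by 2 and Eq2 by 3: 6x + 4y = 28;  6x + 3y = 24.
Subtract: (-1)y = -4, so y = 4.
Back-substitute into Eq1: 3x + 2*(4) = 14, so x = 2.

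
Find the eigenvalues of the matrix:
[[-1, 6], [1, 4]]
λ = -2 and λ = 5

Characteristic equation: det(A - λI) = 0
λ² - (trace)λ + (det) = 0
λ² - (3)λ + (-10) = 0
λ² - 3λ - 10 = 0
Solving: λ = -2, 5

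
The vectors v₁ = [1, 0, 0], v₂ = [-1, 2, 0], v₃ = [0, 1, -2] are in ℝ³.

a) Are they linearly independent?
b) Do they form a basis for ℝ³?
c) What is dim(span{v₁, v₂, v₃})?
Yes independent, yes basis, dim = 3

Stack v₁, v₂, v₃ as rows of a 3×3 matrix.
[[1, 0, 0]; [-1, 2, 0]; [0, 1, -2]] is already lower triangular with nonzero diagonal entries (1, 2, -2), so its determinant is the product of the diagonal entries, det = (1)·(2)·(-2) = -4 ≠ 0, and the rows are linearly independent.
Three linearly independent vectors in ℝ³ form a basis for ℝ³, so dim(span{v₁,v₂,v₃}) = 3.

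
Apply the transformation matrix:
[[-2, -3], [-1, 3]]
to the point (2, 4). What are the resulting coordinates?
(-16, 10)

Matrix multiplication:
[[-2, -3], [-1, 3]] × [2, 4]ᵀ
= [-2×2 + -3×4, -1×2 + 3×4]ᵀ
= [-16.0000, 10.0000]ᵀ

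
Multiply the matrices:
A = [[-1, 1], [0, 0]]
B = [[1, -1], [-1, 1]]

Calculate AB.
[[-2, 2], [0, 0]]

Each entry (i,j) of AB = sum over k of A[i][k]*B[k][j].
(AB)[0][0] = (-1)*(1) + (1)*(-1) = -2
(AB)[0][1] = (-1)*(-1) + (1)*(1) = 2
(AB)[1][0] = (0)*(1) + (0)*(-1) = 0
(AB)[1][1] = (0)*(-1) + (0)*(1) = 0
AB = [[-2, 2], [0, 0]]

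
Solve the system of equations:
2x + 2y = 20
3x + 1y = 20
x = 5, y = 5

Use elimination (row reduction):
Equation 1: 2x + 2y = 20.
Equation 2: 3x + 1y = 20.
Multiply Eq1 by 3 and Eq2 by 2: 6x + 6y = 60;  6x + 2y = 40.
Subtract: (-4)y = -20, so y = 5.
Back-substitute into Eq1: 2x + 2*(5) = 20, so x = 5.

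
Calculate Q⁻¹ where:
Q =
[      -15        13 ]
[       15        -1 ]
det(Q) = -180
Q⁻¹ =
[    1/180    13/180 ]
[     1/12      1/12 ]

For a 2×2 matrix Q = [[a, b], [c, d]] with det(Q) ≠ 0, Q⁻¹ = (1/det(Q)) * [[d, -b], [-c, a]].
det(Q) = (-15)*(-1) - (13)*(15) = 15 - 195 = -180.
Q⁻¹ = (1/-180) * [[-1, -13], [-15, -15]].
Dividing each entry by -180 and reducing:
Q⁻¹ =
[    1/180    13/180 ]
[     1/12      1/12 ]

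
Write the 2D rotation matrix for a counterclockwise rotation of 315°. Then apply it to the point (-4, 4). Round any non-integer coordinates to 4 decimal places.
R = [[√2/2, √2/2], [-√2/2, √2/2]]; R·(-4, 4) = (0.0000, 5.6569)

Rotation matrix formula: R(θ) = [[cos θ, -sin θ], [sin θ, cos θ]]
For θ = 315°:
cos(315°) = √2/2
sin(315°) = -√2/2
R = [[√2/2, √2/2], [-√2/2, √2/2]]
Apply to (-4, 4): [√2/2·-4 + (√2/2)·4, -√2/2·-4 + √2/2·4] = (0.0000, 5.6569)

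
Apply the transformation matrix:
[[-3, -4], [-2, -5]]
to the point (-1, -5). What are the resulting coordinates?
(23, 27)

Matrix multiplication:
[[-3, -4], [-2, -5]] × [-1, -5]ᵀ
= [-3×-1 + -4×-5, -2×-1 + -5×-5]ᵀ
= [23.0000, 27.0000]ᵀ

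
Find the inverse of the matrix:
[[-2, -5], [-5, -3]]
[[3/19, -5/19], [-5/19, 2/19]]

For [[a,b],[c,d]], inverse = (1/det)·[[d,-b],[-c,a]]
det = -2·-3 - -5·-5 = -19
Inverse = (1/-19)·[[-3, 5], [5, -2]]
        = [[3/19, -5/19], [-5/19, 2/19]]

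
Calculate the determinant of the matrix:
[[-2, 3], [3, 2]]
-13

For a 2×2 matrix [[a, b], [c, d]], det = ad - bc
det = (-2)(2) - (3)(3) = -4 - 9 = -13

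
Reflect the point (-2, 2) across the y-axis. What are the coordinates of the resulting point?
(2, 2)

Reflection across y-axis: (-2, 2) → (2, 2)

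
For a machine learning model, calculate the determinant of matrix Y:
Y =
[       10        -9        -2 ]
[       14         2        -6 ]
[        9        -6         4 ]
det(Y) = 914

Expand along row 0 (cofactor expansion): det(Y) = a*(e*i - f*h) - b*(d*i - f*g) + c*(d*h - e*g), where the 3×3 is [[a, b, c], [d, e, f], [g, h, i]].
Minor M_00 = (2)*(4) - (-6)*(-6) = 8 - 36 = -28.
Minor M_01 = (14)*(4) - (-6)*(9) = 56 + 54 = 110.
Minor M_02 = (14)*(-6) - (2)*(9) = -84 - 18 = -102.
det(Y) = (10)*(-28) - (-9)*(110) + (-2)*(-102) = -280 + 990 + 204 = 914.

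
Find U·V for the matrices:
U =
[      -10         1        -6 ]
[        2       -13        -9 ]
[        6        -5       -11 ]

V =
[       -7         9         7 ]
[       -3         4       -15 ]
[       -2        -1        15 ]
UV =
[       79       -80      -175 ]
[       43       -25        74 ]
[       -5        45       -48 ]

Matrix multiplication: (UV)[i][j] = sum over k of U[i][k] * V[k][j].
  (UV)[0][0] = (-10)*(-7) + (1)*(-3) + (-6)*(-2) = 79
  (UV)[0][1] = (-10)*(9) + (1)*(4) + (-6)*(-1) = -80
  (UV)[0][2] = (-10)*(7) + (1)*(-15) + (-6)*(15) = -175
  (UV)[1][0] = (2)*(-7) + (-13)*(-3) + (-9)*(-2) = 43
  (UV)[1][1] = (2)*(9) + (-13)*(4) + (-9)*(-1) = -25
  (UV)[1][2] = (2)*(7) + (-13)*(-15) + (-9)*(15) = 74
  (UV)[2][0] = (6)*(-7) + (-5)*(-3) + (-11)*(-2) = -5
  (UV)[2][1] = (6)*(9) + (-5)*(4) + (-11)*(-1) = 45
  (UV)[2][2] = (6)*(7) + (-5)*(-15) + (-11)*(15) = -48
UV =
[       79       -80      -175 ]
[       43       -25        74 ]
[       -5        45       -48 ]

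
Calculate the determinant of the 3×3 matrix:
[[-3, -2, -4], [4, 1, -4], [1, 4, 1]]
-95

Expansion along first row:
det = -3·det([[1,-4],[4,1]]) - -2·det([[4,-4],[1,1]]) + -4·det([[4,1],[1,4]])
    = -3·(1·1 - -4·4) - -2·(4·1 - -4·1) + -4·(4·4 - 1·1)
    = -3·17 - -2·8 + -4·15
    = -51 + 16 + -60 = -95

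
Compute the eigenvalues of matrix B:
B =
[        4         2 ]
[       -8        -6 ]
λ = -4, 2

Solve det(B - λI) = 0. For a 2×2 matrix the characteristic equation is λ² - (trace)λ + det = 0.
trace(B) = a + d = 4 - 6 = -2.
det(B) = a*d - b*c = (4)*(-6) - (2)*(-8) = -24 + 16 = -8.
Characteristic equation: λ² - (-2)λ + (-8) = 0.
Discriminant = (-2)² - 4*(-8) = 4 + 32 = 36.
λ = (-2 ± √36) / 2 = (-2 ± 6) / 2 = -4, 2.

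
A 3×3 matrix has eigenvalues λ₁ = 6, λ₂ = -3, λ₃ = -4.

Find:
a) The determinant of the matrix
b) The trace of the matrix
det = 72, trace = -1

Two standard eigenvalue identities:
- det(A) equals the product of the eigenvalues (counted with multiplicity).
- trace(A) equals the sum of the eigenvalues.
det(A) = (6)*(-3)*(-4) = 72.
trace(A) = 6 - 3 - 4 = -1.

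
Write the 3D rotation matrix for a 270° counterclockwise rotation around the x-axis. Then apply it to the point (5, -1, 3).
R = [[1, 0, 0], [0, 0, 1], [0, -1, 0]]; R·(5, -1, 3) = (5, 3, 1)

Rotation matrix for 270° around x-axis:
cos(270°) = 0, sin(270°) = -1
R = [[1, 0, 0], [0, 0, 1], [0, -1, 0]]
Apply to (5, -1, 3): R·[5, -1, 3]ᵀ = (5, 3, 1)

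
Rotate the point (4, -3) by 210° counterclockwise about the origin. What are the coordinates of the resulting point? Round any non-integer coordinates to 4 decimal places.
(-4.9641, 0.5981)

Rotation matrix R(θ) = [[cos θ, -sin θ], [sin θ, cos θ]]; for θ = 210°:
R = [[-√3/2, 1/2], [-1/2, -√3/2]]
Result: R × [4, -3]ᵀ = [-√3/2·4 + (1/2)·-3, -1/2·4 + (-√3/2)·-3]ᵀ = (-4.9641, 0.5981)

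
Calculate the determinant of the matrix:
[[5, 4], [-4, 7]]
51

For a 2×2 matrix [[a, b], [c, d]], det = ad - bc
det = (5)(7) - (4)(-4) = 35 - -16 = 51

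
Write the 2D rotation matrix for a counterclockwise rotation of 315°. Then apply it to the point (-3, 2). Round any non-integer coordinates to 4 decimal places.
R = [[√2/2, √2/2], [-√2/2, √2/2]]; R·(-3, 2) = (-0.7071, 3.5355)

Rotation matrix formula: R(θ) = [[cos θ, -sin θ], [sin θ, cos θ]]
For θ = 315°:
cos(315°) = √2/2
sin(315°) = -√2/2
R = [[√2/2, √2/2], [-√2/2, √2/2]]
Apply to (-3, 2): [√2/2·-3 + (√2/2)·2, -√2/2·-3 + √2/2·2] = (-0.7071, 3.5355)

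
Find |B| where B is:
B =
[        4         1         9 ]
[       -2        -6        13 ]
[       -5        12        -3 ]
det(B) = -1109

Expand along row 0 (cofactor expansion): det(B) = a*(e*i - f*h) - b*(d*i - f*g) + c*(d*h - e*g), where the 3×3 is [[a, b, c], [d, e, f], [g, h, i]].
Minor M_00 = (-6)*(-3) - (13)*(12) = 18 - 156 = -138.
Minor M_01 = (-2)*(-3) - (13)*(-5) = 6 + 65 = 71.
Minor M_02 = (-2)*(12) - (-6)*(-5) = -24 - 30 = -54.
det(B) = (4)*(-138) - (1)*(71) + (9)*(-54) = -552 - 71 - 486 = -1109.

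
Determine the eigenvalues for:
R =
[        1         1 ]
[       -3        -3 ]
λ = -2, 0

Solve det(R - λI) = 0. For a 2×2 matrix the characteristic equation is λ² - (trace)λ + det = 0.
trace(R) = a + d = 1 - 3 = -2.
det(R) = a*d - b*c = (1)*(-3) - (1)*(-3) = -3 + 3 = 0.
Characteristic equation: λ² - (-2)λ + (0) = 0.
Discriminant = (-2)² - 4*(0) = 4 - 0 = 4.
λ = (-2 ± √4) / 2 = (-2 ± 2) / 2 = -2, 0.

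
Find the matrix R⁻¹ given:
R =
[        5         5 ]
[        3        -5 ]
det(R) = -40
R⁻¹ =
[      1/8       1/8 ]
[     3/40      -1/8 ]

For a 2×2 matrix R = [[a, b], [c, d]] with det(R) ≠ 0, R⁻¹ = (1/det(R)) * [[d, -b], [-c, a]].
det(R) = (5)*(-5) - (5)*(3) = -25 - 15 = -40.
R⁻¹ = (1/-40) * [[-5, -5], [-3, 5]].
Dividing each entry by -40 and reducing:
R⁻¹ =
[      1/8       1/8 ]
[     3/40      -1/8 ]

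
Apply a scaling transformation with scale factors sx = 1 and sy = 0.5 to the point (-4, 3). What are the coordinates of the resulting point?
(-4, 1.5)

Scaling matrix:
[[1, 0], [0, 0.50]]
Result: (-4 × 1, 3 × 0.5) = (-4, 1.5)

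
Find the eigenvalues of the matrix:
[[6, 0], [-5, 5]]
λ = 5 and λ = 6

Characteristic equation: det(A - λI) = 0
λ² - (trace)λ + (det) = 0
λ² - (11)λ + (30) = 0
λ² - 11λ + 30 = 0
Solving: λ = 5, 6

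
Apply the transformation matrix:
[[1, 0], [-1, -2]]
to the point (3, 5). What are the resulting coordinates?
(3, -13)

Matrix multiplication:
[[1, 0], [-1, -2]] × [3, 5]ᵀ
= [1×3 + 0×5, -1×3 + -2×5]ᵀ
= [3.0000, -13.0000]ᵀ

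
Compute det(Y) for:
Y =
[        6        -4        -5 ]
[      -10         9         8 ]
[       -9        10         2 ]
det(Y) = -69

Expand along row 0 (cofactor expansion): det(Y) = a*(e*i - f*h) - b*(d*i - f*g) + c*(d*h - e*g), where the 3×3 is [[a, b, c], [d, e, f], [g, h, i]].
Minor M_00 = (9)*(2) - (8)*(10) = 18 - 80 = -62.
Minor M_01 = (-10)*(2) - (8)*(-9) = -20 + 72 = 52.
Minor M_02 = (-10)*(10) - (9)*(-9) = -100 + 81 = -19.
det(Y) = (6)*(-62) - (-4)*(52) + (-5)*(-19) = -372 + 208 + 95 = -69.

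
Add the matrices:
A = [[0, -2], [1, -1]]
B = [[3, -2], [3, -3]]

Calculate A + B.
[[3, -4], [4, -4]]

Add corresponding elements:
(0)+(3)=3
(-2)+(-2)=-4
(1)+(3)=4
(-1)+(-3)=-4
A + B = [[3, -4], [4, -4]]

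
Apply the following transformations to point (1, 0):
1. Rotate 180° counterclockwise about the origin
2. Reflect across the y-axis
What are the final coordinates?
(1, 0)

Step 1: Rotate 180° → (-1, 0)
Step 2: Reflect across the y-axis → (1, 0)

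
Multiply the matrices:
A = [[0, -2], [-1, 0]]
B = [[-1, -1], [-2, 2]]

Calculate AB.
[[4, -4], [1, 1]]

Each entry (i,j) of AB = sum over k of A[i][k]*B[k][j].
(AB)[0][0] = (0)*(-1) + (-2)*(-2) = 4
(AB)[0][1] = (0)*(-1) + (-2)*(2) = -4
(AB)[1][0] = (-1)*(-1) + (0)*(-2) = 1
(AB)[1][1] = (-1)*(-1) + (0)*(2) = 1
AB = [[4, -4], [1, 1]]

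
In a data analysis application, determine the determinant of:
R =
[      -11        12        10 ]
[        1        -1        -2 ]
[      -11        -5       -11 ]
det(R) = 225

Expand along row 0 (cofactor expansion): det(R) = a*(e*i - f*h) - b*(d*i - f*g) + c*(d*h - e*g), where the 3×3 is [[a, b, c], [d, e, f], [g, h, i]].
Minor M_00 = (-1)*(-11) - (-2)*(-5) = 11 - 10 = 1.
Minor M_01 = (1)*(-11) - (-2)*(-11) = -11 - 22 = -33.
Minor M_02 = (1)*(-5) - (-1)*(-11) = -5 - 11 = -16.
det(R) = (-11)*(1) - (12)*(-33) + (10)*(-16) = -11 + 396 - 160 = 225.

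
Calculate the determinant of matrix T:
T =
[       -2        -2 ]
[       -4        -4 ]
det(T) = 0

For a 2×2 matrix [[a, b], [c, d]], det = a*d - b*c.
det(T) = (-2)*(-4) - (-2)*(-4) = 8 - 8 = 0.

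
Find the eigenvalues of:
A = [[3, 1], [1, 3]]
λ = 2, 4

Solve det(A - λI) = 0. For a 2×2 matrix this is λ² - (trace)λ + det = 0.
trace(A) = 3 + 3 = 6.
det(A) = (3)*(3) - (1)*(1) = 9 - 1 = 8.
Characteristic equation: λ² - (6)λ + (8) = 0.
Discriminant: (6)² - 4*(8) = 36 - 32 = 4.
Roots: λ = (6 ± √4) / 2 = 2, 4.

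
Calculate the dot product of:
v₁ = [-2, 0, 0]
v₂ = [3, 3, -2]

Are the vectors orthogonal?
-6, No

The dot product is the sum of products of corresponding components.
v₁·v₂ = (-2)*(3) + (0)*(3) + (0)*(-2) = -6 + 0 + 0 = -6.
Two vectors are orthogonal iff their dot product is 0; here the dot product is -6, so the vectors are not orthogonal.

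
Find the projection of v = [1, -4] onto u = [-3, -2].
[-15/13, -10/13]

The projection of v onto u is proj_u(v) = ((v·u) / (u·u)) · u.
v·u = (1)*(-3) + (-4)*(-2) = 5.
u·u = (-3)*(-3) + (-2)*(-2) = 13.
coefficient = 5 / 13 = 5/13.
proj_u(v) = 5/13 · [-3, -2] = [-15/13, -10/13].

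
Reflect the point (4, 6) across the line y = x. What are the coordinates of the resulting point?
(6, 4)

Reflection across line y = x: (4, 6) → (6, 4)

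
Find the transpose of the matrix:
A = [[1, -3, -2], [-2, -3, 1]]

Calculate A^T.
[[1, -2], [-3, -3], [-2, 1]]

The transpose sends entry (i,j) to (j,i); rows become columns.
Row 0 of A: [1, -3, -2] -> column 0 of A^T.
Row 1 of A: [-2, -3, 1] -> column 1 of A^T.
A^T = [[1, -2], [-3, -3], [-2, 1]]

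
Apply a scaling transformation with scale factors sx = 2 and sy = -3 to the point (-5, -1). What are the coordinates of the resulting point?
(-10, 3)

Scaling matrix:
[[2, 0], [0, -3]]
Result: (-5 × 2, -1 × -3) = (-10, 3)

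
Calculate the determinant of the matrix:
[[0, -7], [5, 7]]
35

For a 2×2 matrix [[a, b], [c, d]], det = ad - bc
det = (0)(7) - (-7)(5) = 0 - -35 = 35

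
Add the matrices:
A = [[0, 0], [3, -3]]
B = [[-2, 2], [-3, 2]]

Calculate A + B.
[[-2, 2], [0, -1]]

Add corresponding elements:
(0)+(-2)=-2
(0)+(2)=2
(3)+(-3)=0
(-3)+(2)=-1
A + B = [[-2, 2], [0, -1]]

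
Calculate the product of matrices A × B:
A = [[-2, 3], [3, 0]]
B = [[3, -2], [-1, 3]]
[[-9, 13], [9, -6]]

Matrix multiplication:
C[0][0] = -2×3 + 3×-1 = -9
C[0][1] = -2×-2 + 3×3 = 13
C[1][0] = 3×3 + 0×-1 = 9
C[1][1] = 3×-2 + 0×3 = -6
Result: [[-9, 13], [9, -6]]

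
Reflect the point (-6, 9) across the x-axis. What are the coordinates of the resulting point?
(-6, -9)

Reflection across x-axis: (-6, 9) → (-6, -9)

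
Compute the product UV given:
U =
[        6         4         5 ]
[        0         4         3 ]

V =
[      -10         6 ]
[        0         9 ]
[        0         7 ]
UV =
[      -60       107 ]
[        0        57 ]

Matrix multiplication: (UV)[i][j] = sum over k of U[i][k] * V[k][j].
  (UV)[0][0] = (6)*(-10) + (4)*(0) + (5)*(0) = -60
  (UV)[0][1] = (6)*(6) + (4)*(9) + (5)*(7) = 107
  (UV)[1][0] = (0)*(-10) + (4)*(0) + (3)*(0) = 0
  (UV)[1][1] = (0)*(6) + (4)*(9) + (3)*(7) = 57
UV =
[      -60       107 ]
[        0        57 ]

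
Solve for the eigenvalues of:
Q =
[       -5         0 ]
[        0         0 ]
λ = -5, 0

Solve det(Q - λI) = 0. For a 2×2 matrix the characteristic equation is λ² - (trace)λ + det = 0.
trace(Q) = a + d = -5 + 0 = -5.
det(Q) = a*d - b*c = (-5)*(0) - (0)*(0) = 0 - 0 = 0.
Characteristic equation: λ² - (-5)λ + (0) = 0.
Discriminant = (-5)² - 4*(0) = 25 - 0 = 25.
λ = (-5 ± √25) / 2 = (-5 ± 5) / 2 = -5, 0.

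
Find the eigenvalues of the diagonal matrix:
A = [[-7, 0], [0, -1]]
λ₁ = -7, λ₂ = -1

The characteristic polynomial of A is det(A - λI) = (-7 - λ)(-1 - λ) = 0.
The roots are λ = -7 and λ = -1, so the eigenvalues are the diagonal entries.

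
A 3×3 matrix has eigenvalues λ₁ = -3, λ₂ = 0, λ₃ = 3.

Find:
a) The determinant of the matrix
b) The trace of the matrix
det = 0, trace = 0

Two standard eigenvalue identities:
- det(A) equals the product of the eigenvalues (counted with multiplicity).
- trace(A) equals the sum of the eigenvalues.
det(A) = (-3)*(0)*(3) = 0.
trace(A) = -3 + 0 + 3 = 0.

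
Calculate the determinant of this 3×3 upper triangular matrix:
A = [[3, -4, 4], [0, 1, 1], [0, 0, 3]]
9

The determinant of a triangular matrix is the product of its diagonal entries (the off-diagonal entries above the diagonal do not affect it).
det(A) = (3) * (1) * (3) = 9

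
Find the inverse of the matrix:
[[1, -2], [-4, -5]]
[[5/13, -2/13], [-4/13, -1/13]]

For [[a,b],[c,d]], inverse = (1/det)·[[d,-b],[-c,a]]
det = 1·-5 - -2·-4 = -13
Inverse = (1/-13)·[[-5, 2], [4, 1]]
        = [[5/13, -2/13], [-4/13, -1/13]]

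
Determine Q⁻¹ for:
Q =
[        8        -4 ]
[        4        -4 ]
det(Q) = -16
Q⁻¹ =
[      1/4      -1/4 ]
[      1/4      -1/2 ]

For a 2×2 matrix Q = [[a, b], [c, d]] with det(Q) ≠ 0, Q⁻¹ = (1/det(Q)) * [[d, -b], [-c, a]].
det(Q) = (8)*(-4) - (-4)*(4) = -32 + 16 = -16.
Q⁻¹ = (1/-16) * [[-4, 4], [-4, 8]].
Dividing each entry by -16 and reducing:
Q⁻¹ =
[      1/4      -1/4 ]
[      1/4      -1/2 ]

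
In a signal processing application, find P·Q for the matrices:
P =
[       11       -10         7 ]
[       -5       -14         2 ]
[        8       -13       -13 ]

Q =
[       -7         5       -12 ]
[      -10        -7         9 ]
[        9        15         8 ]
PQ =
[       86       230      -166 ]
[      193       103       -50 ]
[      -43       -64      -317 ]

Matrix multiplication: (PQ)[i][j] = sum over k of P[i][k] * Q[k][j].
  (PQ)[0][0] = (11)*(-7) + (-10)*(-10) + (7)*(9) = 86
  (PQ)[0][1] = (11)*(5) + (-10)*(-7) + (7)*(15) = 230
  (PQ)[0][2] = (11)*(-12) + (-10)*(9) + (7)*(8) = -166
  (PQ)[1][0] = (-5)*(-7) + (-14)*(-10) + (2)*(9) = 193
  (PQ)[1][1] = (-5)*(5) + (-14)*(-7) + (2)*(15) = 103
  (PQ)[1][2] = (-5)*(-12) + (-14)*(9) + (2)*(8) = -50
  (PQ)[2][0] = (8)*(-7) + (-13)*(-10) + (-13)*(9) = -43
  (PQ)[2][1] = (8)*(5) + (-13)*(-7) + (-13)*(15) = -64
  (PQ)[2][2] = (8)*(-12) + (-13)*(9) + (-13)*(8) = -317
PQ =
[       86       230      -166 ]
[      193       103       -50 ]
[      -43       -64      -317 ]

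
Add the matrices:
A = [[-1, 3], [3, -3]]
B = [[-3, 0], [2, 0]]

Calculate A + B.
[[-4, 3], [5, -3]]

Add corresponding elements:
(-1)+(-3)=-4
(3)+(0)=3
(3)+(2)=5
(-3)+(0)=-3
A + B = [[-4, 3], [5, -3]]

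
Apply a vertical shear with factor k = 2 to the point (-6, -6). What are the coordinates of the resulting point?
(-6, -18)

Shear matrix for vertical shear with factor k = 2:
[[1, 0], [2, 1]]
Result: (-6, -6) → (-6, -18)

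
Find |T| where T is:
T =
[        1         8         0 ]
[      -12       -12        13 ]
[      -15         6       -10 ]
det(T) = -2478

Expand along row 0 (cofactor expansion): det(T) = a*(e*i - f*h) - b*(d*i - f*g) + c*(d*h - e*g), where the 3×3 is [[a, b, c], [d, e, f], [g, h, i]].
Minor M_00 = (-12)*(-10) - (13)*(6) = 120 - 78 = 42.
Minor M_01 = (-12)*(-10) - (13)*(-15) = 120 + 195 = 315.
Minor M_02 = (-12)*(6) - (-12)*(-15) = -72 - 180 = -252.
det(T) = (1)*(42) - (8)*(315) + (0)*(-252) = 42 - 2520 + 0 = -2478.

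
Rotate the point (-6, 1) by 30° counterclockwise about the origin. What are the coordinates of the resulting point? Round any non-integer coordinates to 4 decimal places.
(-5.6962, -2.1340)

Rotation matrix R(θ) = [[cos θ, -sin θ], [sin θ, cos θ]]; for θ = 30°:
R = [[√3/2, -1/2], [1/2, √3/2]]
Result: R × [-6, 1]ᵀ = [√3/2·-6 + (-1/2)·1, 1/2·-6 + (√3/2)·1]ᵀ = (-5.6962, -2.1340)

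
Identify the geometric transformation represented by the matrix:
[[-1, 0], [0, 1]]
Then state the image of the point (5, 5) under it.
reflection across the y-axis; image of (5, 5) is (-5, 5)

This is a symmetric orthogonal matrix with determinant -1, which characterizes a reflection in ℝ².
The matrix [[-1, 0], [0, 1]] represents: reflection across the y-axis.
Applying it to (5, 5): [-1·5 + 0·5, 0·5 + 1·5] = (-5, 5).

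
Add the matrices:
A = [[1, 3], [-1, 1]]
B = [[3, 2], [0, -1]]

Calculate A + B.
[[4, 5], [-1, 0]]

Add corresponding elements:
(1)+(3)=4
(3)+(2)=5
(-1)+(0)=-1
(1)+(-1)=0
A + B = [[4, 5], [-1, 0]]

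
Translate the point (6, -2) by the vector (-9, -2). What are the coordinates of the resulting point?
(-3, -4)

Translation by (-9, -2):
x' = 6 + -9 = -3
y' = -2 + -2 = -4
Homogeneous matrix: [[1, 0, -9], [0, 1, -2], [0, 0, 1]]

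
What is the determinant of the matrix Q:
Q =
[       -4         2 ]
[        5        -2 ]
det(Q) = -2

For a 2×2 matrix [[a, b], [c, d]], det = a*d - b*c.
det(Q) = (-4)*(-2) - (2)*(5) = 8 - 10 = -2.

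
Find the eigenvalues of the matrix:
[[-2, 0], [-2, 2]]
λ = -2 and λ = 2

Characteristic equation: det(A - λI) = 0
λ² - (trace)λ + (det) = 0
λ² - (0)λ + (-4) = 0
λ² - 0λ - 4 = 0
Solving: λ = -2, 2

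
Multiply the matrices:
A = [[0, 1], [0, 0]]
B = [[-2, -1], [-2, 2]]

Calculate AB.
[[-2, 2], [0, 0]]

Each entry (i,j) of AB = sum over k of A[i][k]*B[k][j].
(AB)[0][0] = (0)*(-2) + (1)*(-2) = -2
(AB)[0][1] = (0)*(-1) + (1)*(2) = 2
(AB)[1][0] = (0)*(-2) + (0)*(-2) = 0
(AB)[1][1] = (0)*(-1) + (0)*(2) = 0
AB = [[-2, 2], [0, 0]]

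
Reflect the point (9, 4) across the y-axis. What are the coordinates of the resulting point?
(-9, 4)

Reflection across y-axis: (9, 4) → (-9, 4)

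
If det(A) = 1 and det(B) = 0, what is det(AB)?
0

Use the multiplicative property of determinants: det(AB) = det(A)*det(B).
det(AB) = (1)*(0) = 0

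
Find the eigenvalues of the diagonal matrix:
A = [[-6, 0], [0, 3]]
λ₁ = -6, λ₂ = 3

The characteristic polynomial of A is det(A - λI) = (-6 - λ)(3 - λ) = 0.
The roots are λ = -6 and λ = 3, so the eigenvalues are the diagonal entries.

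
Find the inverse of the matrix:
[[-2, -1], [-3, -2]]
[[-2, 1], [3, -2]]

For [[a,b],[c,d]], inverse = (1/det)·[[d,-b],[-c,a]]
det = -2·-2 - -1·-3 = 1
Inverse = (1/1)·[[-2, 1], [3, -2]]
        = [[-2, 1], [3, -2]]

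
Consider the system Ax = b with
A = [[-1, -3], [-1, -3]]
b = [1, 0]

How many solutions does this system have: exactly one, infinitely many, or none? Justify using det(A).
No solution

det(A) = (-1)*(-3) - (-3)*(-1) = 0, so A is singular.
The column space of A is span(column 1) = span([-1, -1]).
b = [1, 0] is not a scalar multiple of column 1, so b ∉ column space and the system is inconsistent — no solution.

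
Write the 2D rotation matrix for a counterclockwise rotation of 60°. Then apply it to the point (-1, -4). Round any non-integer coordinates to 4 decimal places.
R = [[1/2, -√3/2], [√3/2, 1/2]]; R·(-1, -4) = (2.9641, -2.8660)

Rotation matrix formula: R(θ) = [[cos θ, -sin θ], [sin θ, cos θ]]
For θ = 60°:
cos(60°) = 1/2
sin(60°) = √3/2
R = [[1/2, -√3/2], [√3/2, 1/2]]
Apply to (-1, -4): [1/2·-1 + (-√3/2)·-4, √3/2·-1 + 1/2·-4] = (2.9641, -2.8660)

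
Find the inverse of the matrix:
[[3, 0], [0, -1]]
[[1/3, 0], [0, -1]]

For [[a,b],[c,d]], inverse = (1/det)·[[d,-b],[-c,a]]
det = 3·-1 - 0·0 = -3
Inverse = (1/-3)·[[-1, 0], [0, 3]]
        = [[1/3, 0], [0, -1]]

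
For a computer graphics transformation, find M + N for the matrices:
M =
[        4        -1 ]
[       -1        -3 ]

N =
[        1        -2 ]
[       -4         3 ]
M + N =
[        5        -3 ]
[       -5         0 ]

Matrix addition is elementwise: (M+N)[i][j] = M[i][j] + N[i][j].
  (M+N)[0][0] = (4) + (1) = 5
  (M+N)[0][1] = (-1) + (-2) = -3
  (M+N)[1][0] = (-1) + (-4) = -5
  (M+N)[1][1] = (-3) + (3) = 0
M + N =
[        5        -3 ]
[       -5         0 ]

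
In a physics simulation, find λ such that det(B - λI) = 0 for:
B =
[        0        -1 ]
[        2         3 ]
λ = 1, 2

Solve det(B - λI) = 0. For a 2×2 matrix the characteristic equation is λ² - (trace)λ + det = 0.
trace(B) = a + d = 0 + 3 = 3.
det(B) = a*d - b*c = (0)*(3) - (-1)*(2) = 0 + 2 = 2.
Characteristic equation: λ² - (3)λ + (2) = 0.
Discriminant = (3)² - 4*(2) = 9 - 8 = 1.
λ = (3 ± √1) / 2 = (3 ± 1) / 2 = 1, 2.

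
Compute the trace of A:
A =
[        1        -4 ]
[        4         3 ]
tr(A) = 1 + 3 = 4

The trace of a square matrix is the sum of its diagonal entries.
Diagonal entries of A: A[0][0] = 1, A[1][1] = 3.
tr(A) = 1 + 3 = 4.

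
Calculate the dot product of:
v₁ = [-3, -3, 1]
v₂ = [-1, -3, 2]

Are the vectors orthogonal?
14, No

The dot product is the sum of products of corresponding components.
v₁·v₂ = (-3)*(-1) + (-3)*(-3) + (1)*(2) = 3 + 9 + 2 = 14.
Two vectors are orthogonal iff their dot product is 0; here the dot product is 14, so the vectors are not orthogonal.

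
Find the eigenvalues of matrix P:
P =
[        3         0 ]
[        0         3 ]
λ = 3, 3

Solve det(P - λI) = 0. For a 2×2 matrix the characteristic equation is λ² - (trace)λ + det = 0.
trace(P) = a + d = 3 + 3 = 6.
det(P) = a*d - b*c = (3)*(3) - (0)*(0) = 9 - 0 = 9.
Characteristic equation: λ² - (6)λ + (9) = 0.
Discriminant = (6)² - 4*(9) = 36 - 36 = 0.
λ = (6 ± √0) / 2 = (6 ± 0) / 2 = 3, 3.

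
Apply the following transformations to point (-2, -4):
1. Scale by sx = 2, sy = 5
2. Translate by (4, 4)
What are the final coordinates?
(0, -16)

Step 1: Scale (-2, -4) by (sx, sy) = (2, 5) → (-4, -20)
Step 2: Translate by (4, 4) → (0, -16)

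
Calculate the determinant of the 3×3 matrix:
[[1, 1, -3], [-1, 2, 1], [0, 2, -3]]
-5

Expansion along first row:
det = 1·det([[2,1],[2,-3]]) - 1·det([[-1,1],[0,-3]]) + -3·det([[-1,2],[0,2]])
    = 1·(2·-3 - 1·2) - 1·(-1·-3 - 1·0) + -3·(-1·2 - 2·0)
    = 1·-8 - 1·3 + -3·-2
    = -8 + -3 + 6 = -5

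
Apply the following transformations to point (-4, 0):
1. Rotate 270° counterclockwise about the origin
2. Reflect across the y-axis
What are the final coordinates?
(0, 4)

Step 1: Rotate 270° → (0, 4)
Step 2: Reflect across the y-axis → (0, 4)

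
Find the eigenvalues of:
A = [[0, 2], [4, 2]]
λ = -2, 4

Solve det(A - λI) = 0. For a 2×2 matrix this is λ² - (trace)λ + det = 0.
trace(A) = 0 + 2 = 2.
det(A) = (0)*(2) - (2)*(4) = 0 - 8 = -8.
Characteristic equation: λ² - (2)λ + (-8) = 0.
Discriminant: (2)² - 4*(-8) = 4 + 32 = 36.
Roots: λ = (2 ± √36) / 2 = -2, 4.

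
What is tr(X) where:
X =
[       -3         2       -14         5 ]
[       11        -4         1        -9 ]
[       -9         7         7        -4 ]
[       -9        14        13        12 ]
tr(X) = -3 - 4 + 7 + 12 = 12

The trace of a square matrix is the sum of its diagonal entries.
Diagonal entries of X: X[0][0] = -3, X[1][1] = -4, X[2][2] = 7, X[3][3] = 12.
tr(X) = -3 - 4 + 7 + 12 = 12.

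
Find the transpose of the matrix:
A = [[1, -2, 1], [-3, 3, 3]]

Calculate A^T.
[[1, -3], [-2, 3], [1, 3]]

The transpose sends entry (i,j) to (j,i); rows become columns.
Row 0 of A: [1, -2, 1] -> column 0 of A^T.
Row 1 of A: [-3, 3, 3] -> column 1 of A^T.
A^T = [[1, -3], [-2, 3], [1, 3]]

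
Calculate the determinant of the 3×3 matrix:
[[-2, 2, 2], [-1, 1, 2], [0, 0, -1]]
0

Expansion along first row:
det = -2·det([[1,2],[0,-1]]) - 2·det([[-1,2],[0,-1]]) + 2·det([[-1,1],[0,0]])
    = -2·(1·-1 - 2·0) - 2·(-1·-1 - 2·0) + 2·(-1·0 - 1·0)
    = -2·-1 - 2·1 + 2·0
    = 2 + -2 + 0 = 0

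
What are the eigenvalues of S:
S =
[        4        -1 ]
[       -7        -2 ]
λ = -3, 5

Solve det(S - λI) = 0. For a 2×2 matrix the characteristic equation is λ² - (trace)λ + det = 0.
trace(S) = a + d = 4 - 2 = 2.
det(S) = a*d - b*c = (4)*(-2) - (-1)*(-7) = -8 - 7 = -15.
Characteristic equation: λ² - (2)λ + (-15) = 0.
Discriminant = (2)² - 4*(-15) = 4 + 60 = 64.
λ = (2 ± √64) / 2 = (2 ± 8) / 2 = -3, 5.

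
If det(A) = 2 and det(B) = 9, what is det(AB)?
18

Use the multiplicative property of determinants: det(AB) = det(A)*det(B).
det(AB) = (2)*(9) = 18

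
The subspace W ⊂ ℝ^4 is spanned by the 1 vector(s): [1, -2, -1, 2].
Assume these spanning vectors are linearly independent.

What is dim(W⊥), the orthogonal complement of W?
dim(W⊥) = 3

For any subspace W of ℝ^n, dim(W) + dim(W⊥) = n (the whole-space dimension).
Here the given 1 vectors are linearly independent, so dim(W) = 1.
Thus dim(W⊥) = n - dim(W) = 4 - 1 = 3.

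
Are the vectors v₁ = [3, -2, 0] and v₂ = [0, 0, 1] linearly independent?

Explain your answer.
Yes, linearly independent

Two vectors are linearly dependent iff one is a scalar multiple of the other.
No single scalar k satisfies v₂ = k·v₁ (the ratios of corresponding entries disagree), so v₁ and v₂ are linearly independent.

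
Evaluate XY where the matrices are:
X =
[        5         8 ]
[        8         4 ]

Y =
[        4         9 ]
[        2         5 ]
XY =
[       36        85 ]
[       40        92 ]

Matrix multiplication: (XY)[i][j] = sum over k of X[i][k] * Y[k][j].
  (XY)[0][0] = (5)*(4) + (8)*(2) = 36
  (XY)[0][1] = (5)*(9) + (8)*(5) = 85
  (XY)[1][0] = (8)*(4) + (4)*(2) = 40
  (XY)[1][1] = (8)*(9) + (4)*(5) = 92
XY =
[       36        85 ]
[       40        92 ]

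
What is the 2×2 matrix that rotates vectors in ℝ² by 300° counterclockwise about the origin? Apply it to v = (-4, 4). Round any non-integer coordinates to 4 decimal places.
R = [[1/2, √3/2], [-√3/2, 1/2]]; R·v = (1.4641, 5.4641)

A counterclockwise rotation by angle θ in ℝ² has matrix R(θ) = [[cos θ, -sin θ], [sin θ, cos θ]].
For θ = 300°: cos θ = 1/2, sin θ = -√3/2.
R(300°) = [[1/2, √3/2], [-√3/2, 1/2]].
R·v = [1/2·-4 + (√3/2)·4, -√3/2·-4 + 1/2·4] = (1.4641, 5.4641).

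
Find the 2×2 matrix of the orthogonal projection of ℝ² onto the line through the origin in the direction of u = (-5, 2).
[[25/29, -10/29], [-10/29, 4/29]]

The orthogonal projection onto the line spanned by a nonzero vector u = (a, b) has matrix P = (u uᵀ) / (uᵀ u) = (1/(a² + b²)) · [[a², ab], [ab, b²]].
Here u = (-5, 2), so a² + b² = 25 + 4 = 29.
P = (1/29) · [[25, -10], [-10, 4]] = [[25/29, -10/29], [-10/29, 4/29]].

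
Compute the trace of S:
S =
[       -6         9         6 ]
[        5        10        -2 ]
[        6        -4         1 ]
tr(S) = -6 + 10 + 1 = 5

The trace of a square matrix is the sum of its diagonal entries.
Diagonal entries of S: S[0][0] = -6, S[1][1] = 10, S[2][2] = 1.
tr(S) = -6 + 10 + 1 = 5.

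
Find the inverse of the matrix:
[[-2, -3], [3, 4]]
[[4, 3], [-3, -2]]

For [[a,b],[c,d]], inverse = (1/det)·[[d,-b],[-c,a]]
det = -2·4 - -3·3 = 1
Inverse = (1/1)·[[4, 3], [-3, -2]]
        = [[4, 3], [-3, -2]]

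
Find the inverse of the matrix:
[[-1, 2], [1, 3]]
[[-3/5, 2/5], [1/5, 1/5]]

For [[a,b],[c,d]], inverse = (1/det)·[[d,-b],[-c,a]]
det = -1·3 - 2·1 = -5
Inverse = (1/-5)·[[3, -2], [-1, -1]]
        = [[-3/5, 2/5], [1/5, 1/5]]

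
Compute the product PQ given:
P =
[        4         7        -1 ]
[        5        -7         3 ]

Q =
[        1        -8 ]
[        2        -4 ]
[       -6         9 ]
PQ =
[       24       -69 ]
[      -27        15 ]

Matrix multiplication: (PQ)[i][j] = sum over k of P[i][k] * Q[k][j].
  (PQ)[0][0] = (4)*(1) + (7)*(2) + (-1)*(-6) = 24
  (PQ)[0][1] = (4)*(-8) + (7)*(-4) + (-1)*(9) = -69
  (PQ)[1][0] = (5)*(1) + (-7)*(2) + (3)*(-6) = -27
  (PQ)[1][1] = (5)*(-8) + (-7)*(-4) + (3)*(9) = 15
PQ =
[       24       -69 ]
[      -27        15 ]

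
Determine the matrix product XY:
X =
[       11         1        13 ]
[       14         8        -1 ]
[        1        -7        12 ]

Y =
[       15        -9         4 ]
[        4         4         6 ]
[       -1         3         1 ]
XY =
[      156       -56        63 ]
[      243       -97       103 ]
[      -25        -1       -26 ]

Matrix multiplication: (XY)[i][j] = sum over k of X[i][k] * Y[k][j].
  (XY)[0][0] = (11)*(15) + (1)*(4) + (13)*(-1) = 156
  (XY)[0][1] = (11)*(-9) + (1)*(4) + (13)*(3) = -56
  (XY)[0][2] = (11)*(4) + (1)*(6) + (13)*(1) = 63
  (XY)[1][0] = (14)*(15) + (8)*(4) + (-1)*(-1) = 243
  (XY)[1][1] = (14)*(-9) + (8)*(4) + (-1)*(3) = -97
  (XY)[1][2] = (14)*(4) + (8)*(6) + (-1)*(1) = 103
  (XY)[2][0] = (1)*(15) + (-7)*(4) + (12)*(-1) = -25
  (XY)[2][1] = (1)*(-9) + (-7)*(4) + (12)*(3) = -1
  (XY)[2][2] = (1)*(4) + (-7)*(6) + (12)*(1) = -26
XY =
[      156       -56        63 ]
[      243       -97       103 ]
[      -25        -1       -26 ]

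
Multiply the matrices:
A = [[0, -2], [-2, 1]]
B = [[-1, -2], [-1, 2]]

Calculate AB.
[[2, -4], [1, 6]]

Each entry (i,j) of AB = sum over k of A[i][k]*B[k][j].
(AB)[0][0] = (0)*(-1) + (-2)*(-1) = 2
(AB)[0][1] = (0)*(-2) + (-2)*(2) = -4
(AB)[1][0] = (-2)*(-1) + (1)*(-1) = 1
(AB)[1][1] = (-2)*(-2) + (1)*(2) = 6
AB = [[2, -4], [1, 6]]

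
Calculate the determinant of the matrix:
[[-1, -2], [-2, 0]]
-4

For a 2×2 matrix [[a, b], [c, d]], det = ad - bc
det = (-1)(0) - (-2)(-2) = 0 - 4 = -4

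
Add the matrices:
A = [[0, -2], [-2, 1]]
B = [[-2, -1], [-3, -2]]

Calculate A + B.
[[-2, -3], [-5, -1]]

Add corresponding elements:
(0)+(-2)=-2
(-2)+(-1)=-3
(-2)+(-3)=-5
(1)+(-2)=-1
A + B = [[-2, -3], [-5, -1]]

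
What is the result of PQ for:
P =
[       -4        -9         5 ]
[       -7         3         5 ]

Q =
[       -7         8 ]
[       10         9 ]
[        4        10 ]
PQ =
[      -42       -63 ]
[       99        21 ]

Matrix multiplication: (PQ)[i][j] = sum over k of P[i][k] * Q[k][j].
  (PQ)[0][0] = (-4)*(-7) + (-9)*(10) + (5)*(4) = -42
  (PQ)[0][1] = (-4)*(8) + (-9)*(9) + (5)*(10) = -63
  (PQ)[1][0] = (-7)*(-7) + (3)*(10) + (5)*(4) = 99
  (PQ)[1][1] = (-7)*(8) + (3)*(9) + (5)*(10) = 21
PQ =
[      -42       -63 ]
[       99        21 ]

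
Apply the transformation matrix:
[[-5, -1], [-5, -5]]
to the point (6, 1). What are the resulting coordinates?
(-31, -35)

Matrix multiplication:
[[-5, -1], [-5, -5]] × [6, 1]ᵀ
= [-5×6 + -1×1, -5×6 + -5×1]ᵀ
= [-31.0000, -35.0000]ᵀ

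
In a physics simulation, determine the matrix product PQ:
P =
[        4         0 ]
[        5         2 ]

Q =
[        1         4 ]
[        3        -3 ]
PQ =
[        4        16 ]
[       11        14 ]

Matrix multiplication: (PQ)[i][j] = sum over k of P[i][k] * Q[k][j].
  (PQ)[0][0] = (4)*(1) + (0)*(3) = 4
  (PQ)[0][1] = (4)*(4) + (0)*(-3) = 16
  (PQ)[1][0] = (5)*(1) + (2)*(3) = 11
  (PQ)[1][1] = (5)*(4) + (2)*(-3) = 14
PQ =
[        4        16 ]
[       11        14 ]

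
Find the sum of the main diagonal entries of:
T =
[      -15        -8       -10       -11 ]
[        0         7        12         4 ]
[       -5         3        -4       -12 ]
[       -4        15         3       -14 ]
tr(T) = -15 + 7 - 4 - 14 = -26

The trace of a square matrix is the sum of its diagonal entries.
Diagonal entries of T: T[0][0] = -15, T[1][1] = 7, T[2][2] = -4, T[3][3] = -14.
tr(T) = -15 + 7 - 4 - 14 = -26.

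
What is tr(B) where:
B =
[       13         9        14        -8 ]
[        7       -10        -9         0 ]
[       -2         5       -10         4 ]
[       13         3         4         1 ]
tr(B) = 13 - 10 - 10 + 1 = -6

The trace of a square matrix is the sum of its diagonal entries.
Diagonal entries of B: B[0][0] = 13, B[1][1] = -10, B[2][2] = -10, B[3][3] = 1.
tr(B) = 13 - 10 - 10 + 1 = -6.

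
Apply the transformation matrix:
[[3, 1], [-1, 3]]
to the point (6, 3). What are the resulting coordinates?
(21, 3)

Matrix multiplication:
[[3, 1], [-1, 3]] × [6, 3]ᵀ
= [3×6 + 1×3, -1×6 + 3×3]ᵀ
= [21.0000, 3.0000]ᵀ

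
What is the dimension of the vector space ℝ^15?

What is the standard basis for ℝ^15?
Dimension = 15; standard basis = {e_1, e_2, e_3, …, e_15}

ℝ^15 is the space of 15-tuples of real numbers; its dimension is 15.
The standard basis consists of 15 vectors: e_1, e_2, e_3, …, e_15, where e_i is the vector with 1 in position i and 0 elsewhere.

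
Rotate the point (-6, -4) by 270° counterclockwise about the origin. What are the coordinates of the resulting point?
(-4, 6)

Rotation matrix R(θ) = [[cos θ, -sin θ], [sin θ, cos θ]]; for θ = 270°:
R = [[0, 1], [-1, 0]]
Result: R × [-6, -4]ᵀ = [0·-6 + (1)·-4, -1·-6 + (0)·-4]ᵀ = (-4, 6)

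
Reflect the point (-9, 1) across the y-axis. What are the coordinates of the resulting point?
(9, 1)

Reflection across y-axis: (-9, 1) → (9, 1)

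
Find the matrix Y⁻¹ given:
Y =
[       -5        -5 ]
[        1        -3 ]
det(Y) = 20
Y⁻¹ =
[    -3/20       1/4 ]
[    -1/20      -1/4 ]

For a 2×2 matrix Y = [[a, b], [c, d]] with det(Y) ≠ 0, Y⁻¹ = (1/det(Y)) * [[d, -b], [-c, a]].
det(Y) = (-5)*(-3) - (-5)*(1) = 15 + 5 = 20.
Y⁻¹ = (1/20) * [[-3, 5], [-1, -5]].
Dividing each entry by 20 and reducing:
Y⁻¹ =
[    -3/20       1/4 ]
[    -1/20      -1/4 ]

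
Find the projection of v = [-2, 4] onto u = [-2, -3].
[16/13, 24/13]

The projection of v onto u is proj_u(v) = ((v·u) / (u·u)) · u.
v·u = (-2)*(-2) + (4)*(-3) = -8.
u·u = (-2)*(-2) + (-3)*(-3) = 13.
coefficient = -8 / 13 = -8/13.
proj_u(v) = -8/13 · [-2, -3] = [16/13, 24/13].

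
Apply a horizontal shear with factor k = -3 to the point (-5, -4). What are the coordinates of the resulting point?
(7, -4)

Shear matrix for horizontal shear with factor k = -3:
[[1, -3], [0, 1]]
Result: (-5, -4) → (7, -4)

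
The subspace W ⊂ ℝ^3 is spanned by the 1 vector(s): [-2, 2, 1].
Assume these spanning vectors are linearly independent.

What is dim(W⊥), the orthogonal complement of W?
dim(W⊥) = 2

For any subspace W of ℝ^n, dim(W) + dim(W⊥) = n (the whole-space dimension).
Here the given 1 vectors are linearly independent, so dim(W) = 1.
Thus dim(W⊥) = n - dim(W) = 3 - 1 = 2.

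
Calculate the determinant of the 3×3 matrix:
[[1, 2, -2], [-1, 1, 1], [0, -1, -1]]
-4

Expansion along first row:
det = 1·det([[1,1],[-1,-1]]) - 2·det([[-1,1],[0,-1]]) + -2·det([[-1,1],[0,-1]])
    = 1·(1·-1 - 1·-1) - 2·(-1·-1 - 1·0) + -2·(-1·-1 - 1·0)
    = 1·0 - 2·1 + -2·1
    = 0 + -2 + -2 = -4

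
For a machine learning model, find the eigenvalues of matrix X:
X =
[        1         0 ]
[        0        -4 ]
λ = -4, 1

Solve det(X - λI) = 0. For a 2×2 matrix the characteristic equation is λ² - (trace)λ + det = 0.
trace(X) = a + d = 1 - 4 = -3.
det(X) = a*d - b*c = (1)*(-4) - (0)*(0) = -4 - 0 = -4.
Characteristic equation: λ² - (-3)λ + (-4) = 0.
Discriminant = (-3)² - 4*(-4) = 9 + 16 = 25.
λ = (-3 ± √25) / 2 = (-3 ± 5) / 2 = -4, 1.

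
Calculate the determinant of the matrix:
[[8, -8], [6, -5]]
8

For a 2×2 matrix [[a, b], [c, d]], det = ad - bc
det = (8)(-5) - (-8)(6) = -40 - -48 = 8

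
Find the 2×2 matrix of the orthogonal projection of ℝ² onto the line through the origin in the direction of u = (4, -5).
[[16/41, -20/41], [-20/41, 25/41]]

The orthogonal projection onto the line spanned by a nonzero vector u = (a, b) has matrix P = (u uᵀ) / (uᵀ u) = (1/(a² + b²)) · [[a², ab], [ab, b²]].
Here u = (4, -5), so a² + b² = 16 + 25 = 41.
P = (1/41) · [[16, -20], [-20, 25]] = [[16/41, -20/41], [-20/41, 25/41]].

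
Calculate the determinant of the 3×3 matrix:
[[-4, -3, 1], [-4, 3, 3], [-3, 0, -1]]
60

Expansion along first row:
det = -4·det([[3,3],[0,-1]]) - -3·det([[-4,3],[-3,-1]]) + 1·det([[-4,3],[-3,0]])
    = -4·(3·-1 - 3·0) - -3·(-4·-1 - 3·-3) + 1·(-4·0 - 3·-3)
    = -4·-3 - -3·13 + 1·9
    = 12 + 39 + 9 = 60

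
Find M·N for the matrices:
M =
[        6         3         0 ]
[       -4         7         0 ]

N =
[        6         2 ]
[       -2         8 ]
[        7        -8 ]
MN =
[       30        36 ]
[      -38        48 ]

Matrix multiplication: (MN)[i][j] = sum over k of M[i][k] * N[k][j].
  (MN)[0][0] = (6)*(6) + (3)*(-2) + (0)*(7) = 30
  (MN)[0][1] = (6)*(2) + (3)*(8) + (0)*(-8) = 36
  (MN)[1][0] = (-4)*(6) + (7)*(-2) + (0)*(7) = -38
  (MN)[1][1] = (-4)*(2) + (7)*(8) + (0)*(-8) = 48
MN =
[       30        36 ]
[      -38        48 ]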